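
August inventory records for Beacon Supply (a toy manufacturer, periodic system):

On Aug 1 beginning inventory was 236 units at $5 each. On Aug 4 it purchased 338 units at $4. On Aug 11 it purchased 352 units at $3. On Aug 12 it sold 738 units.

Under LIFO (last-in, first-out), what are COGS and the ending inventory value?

COGS = $2,648; ending inventory = $940

Aug 12, 738 sold [LIFO — newest first]: 352 @ $3 + 338 @ $4 + 48 @ $5 = $2,648
Ending inventory: 188 @ $5 = $940
Check: goods available $3,588 = COGS $2,648 + ending $940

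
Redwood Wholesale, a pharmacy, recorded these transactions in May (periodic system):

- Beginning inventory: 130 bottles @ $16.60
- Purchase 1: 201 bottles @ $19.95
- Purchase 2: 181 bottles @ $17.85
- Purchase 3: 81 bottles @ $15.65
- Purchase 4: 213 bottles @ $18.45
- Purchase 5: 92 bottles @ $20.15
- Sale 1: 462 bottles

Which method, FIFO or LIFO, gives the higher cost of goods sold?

FIFO

FIFO COGS: 130 @ $16.60 + 201 @ $19.95 + 131 @ $17.85 = $8,506.30
LIFO COGS: 92 @ $20.15 + 213 @ $18.45 + 81 @ $15.65 + 76 @ $17.85 = $8,407.90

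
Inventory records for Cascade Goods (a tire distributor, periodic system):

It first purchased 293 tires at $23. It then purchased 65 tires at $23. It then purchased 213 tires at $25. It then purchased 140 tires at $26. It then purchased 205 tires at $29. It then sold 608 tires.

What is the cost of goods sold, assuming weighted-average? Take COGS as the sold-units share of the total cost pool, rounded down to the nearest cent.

Sale 1, sell 608: 608/916 × $23,144.00 → $15,361.95
Ending inventory (cost pool remaining) = $7,782.05
Check: goods available $23,144.00 = COGS $15,361.95 + ending $7,782.05

COGS = $15,361.95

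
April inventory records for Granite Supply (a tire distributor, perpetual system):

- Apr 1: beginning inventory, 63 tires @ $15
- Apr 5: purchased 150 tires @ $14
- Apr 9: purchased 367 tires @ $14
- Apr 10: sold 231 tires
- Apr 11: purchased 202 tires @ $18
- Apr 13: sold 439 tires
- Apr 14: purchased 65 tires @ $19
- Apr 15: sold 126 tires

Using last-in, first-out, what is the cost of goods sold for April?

COGS = $12,289

Apr 10, 231 sold [LIFO — newest first]: 231 @ $14 = $3,234
Apr 13, 439 sold [LIFO — newest first]: 202 @ $18 + 136 @ $14 + 101 @ $14 = $6,954
Apr 15, 126 sold [LIFO — newest first]: 65 @ $19 + 49 @ $14 + 12 @ $15 = $2,101
Total COGS = $3,234 + $6,954 + $2,101 = $12,289
Ending inventory: 51 @ $15 = $765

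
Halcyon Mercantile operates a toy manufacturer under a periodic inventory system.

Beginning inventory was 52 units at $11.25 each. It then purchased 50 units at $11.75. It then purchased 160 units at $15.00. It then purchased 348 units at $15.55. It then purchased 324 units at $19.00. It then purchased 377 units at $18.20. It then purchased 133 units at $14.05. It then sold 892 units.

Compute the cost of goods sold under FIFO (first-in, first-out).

COGS = $14,341.90

Sale 1 (892) [FIFO — oldest first]: 52 @ $11.25 + 50 @ $11.75 + 160 @ $15.00 + 348 @ $15.55 + 282 @ $19.00 = $14,341.90
Ending inventory: 42 @ $19.00 + 377 @ $18.20 + 133 @ $14.05 = $9,528.05
Check: goods available $23,869.95 = COGS $14,341.90 + ending $9,528.05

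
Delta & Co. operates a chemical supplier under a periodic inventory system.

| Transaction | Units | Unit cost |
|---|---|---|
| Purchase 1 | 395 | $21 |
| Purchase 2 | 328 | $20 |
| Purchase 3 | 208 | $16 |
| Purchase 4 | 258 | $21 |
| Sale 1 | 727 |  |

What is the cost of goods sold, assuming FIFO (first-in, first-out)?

COGS = $14,919

Sale 1 (727) [FIFO — oldest first]: 395 @ $21 + 328 @ $20 + 4 @ $16 = $14,919
Ending inventory: 204 @ $16 + 258 @ $21 = $8,682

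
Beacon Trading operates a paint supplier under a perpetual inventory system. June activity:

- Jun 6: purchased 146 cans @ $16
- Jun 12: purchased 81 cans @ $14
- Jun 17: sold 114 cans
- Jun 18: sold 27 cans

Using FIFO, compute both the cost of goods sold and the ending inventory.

COGS = $2,256; ending inventory = $1,214

Jun 17, 114 sold [FIFO — oldest first]: 114 @ $16 = $1,824
Jun 18, 27 sold [FIFO — oldest first]: 27 @ $16 = $432
Total COGS = $1,824 + $432 = $2,256
Ending inventory: 5 @ $16 + 81 @ $14 = $1,214
Check: goods available $3,470 = COGS $2,256 + ending $1,214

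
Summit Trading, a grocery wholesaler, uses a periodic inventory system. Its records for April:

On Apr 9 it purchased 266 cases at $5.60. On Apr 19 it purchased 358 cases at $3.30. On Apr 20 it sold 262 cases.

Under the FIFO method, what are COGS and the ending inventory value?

COGS = $1,467.20; ending inventory = $1,203.80

Apr 20, 262 sold [FIFO — oldest first]: 262 @ $5.60 = $1,467.20
Ending inventory: 4 @ $5.60 + 358 @ $3.30 = $1,203.80
Check: goods available $2,671.00 = COGS $1,467.20 + ending $1,203.80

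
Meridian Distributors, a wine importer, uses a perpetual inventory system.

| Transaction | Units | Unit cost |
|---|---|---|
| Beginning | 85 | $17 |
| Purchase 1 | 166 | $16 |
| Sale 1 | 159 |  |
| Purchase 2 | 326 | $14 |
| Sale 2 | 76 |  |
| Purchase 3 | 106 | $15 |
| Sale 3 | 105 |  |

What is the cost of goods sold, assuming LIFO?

COGS = $5,183

Sale 1 (159) [LIFO — newest first]: 159 @ $16 = $2,544
Sale 2 (76) [LIFO — newest first]: 76 @ $14 = $1,064
Sale 3 (105) [LIFO — newest first]: 105 @ $15 = $1,575
Total COGS = $2,544 + $1,064 + $1,575 = $5,183
Ending inventory: 85 @ $17 + 7 @ $16 + 250 @ $14 + 1 @ $15 = $5,072
Check: goods available $10,255 = COGS $5,183 + ending $5,072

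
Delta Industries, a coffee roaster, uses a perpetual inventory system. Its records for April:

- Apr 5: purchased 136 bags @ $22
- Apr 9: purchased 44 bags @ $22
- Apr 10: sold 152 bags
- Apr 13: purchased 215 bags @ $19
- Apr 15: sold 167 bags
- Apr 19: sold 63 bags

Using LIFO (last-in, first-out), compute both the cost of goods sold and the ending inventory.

Apr 10, 152 sold [LIFO — newest first]: 44 @ $22 + 108 @ $22 = $3,344
Apr 15, 167 sold [LIFO — newest first]: 167 @ $19 = $3,173
Apr 19, 63 sold [LIFO — newest first]: 48 @ $19 + 15 @ $22 = $1,242
Total COGS = $3,344 + $3,173 + $1,242 = $7,759
Ending inventory: 13 @ $22 = $286

COGS = $7,759; ending inventory = $286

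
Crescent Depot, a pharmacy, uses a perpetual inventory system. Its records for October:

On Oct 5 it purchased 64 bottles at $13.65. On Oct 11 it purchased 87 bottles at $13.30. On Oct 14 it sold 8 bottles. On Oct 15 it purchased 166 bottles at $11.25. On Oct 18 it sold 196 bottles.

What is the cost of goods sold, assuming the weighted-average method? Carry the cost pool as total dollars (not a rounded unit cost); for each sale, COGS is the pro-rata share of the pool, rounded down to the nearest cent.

After Oct 5: 64 on hand, pool $873.60 (≈ $13.6500 each)
After Oct 11: 151 on hand, pool $2,030.70 (≈ $13.4483 each)
Oct 14, sell 8: 8/151 × $2,030.70 → $107.58
After Oct 15: 309 on hand, pool $3,790.62 (≈ $12.2674 each)
Oct 18, sell 196: 196/309 × $3,790.62 → $2,404.40
Total COGS = $107.58 + $2,404.40 = $2,511.98
Ending inventory (cost pool remaining) = $1,386.22
Check: goods available $3,898.20 = COGS $2,511.98 + ending $1,386.22

COGS = $2,511.98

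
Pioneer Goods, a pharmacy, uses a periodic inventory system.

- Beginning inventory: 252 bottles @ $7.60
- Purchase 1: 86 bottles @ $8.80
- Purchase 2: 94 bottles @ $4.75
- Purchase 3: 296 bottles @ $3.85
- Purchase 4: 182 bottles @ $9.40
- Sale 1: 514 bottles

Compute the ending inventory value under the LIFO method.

Ending inventory = $2,947.50

Sale 1 (514) [LIFO — newest first]: 182 @ $9.40 + 296 @ $3.85 + 36 @ $4.75 = $3,021.40
Ending inventory: 252 @ $7.60 + 86 @ $8.80 + 58 @ $4.75 = $2,947.50
Check: goods available $5,968.90 = COGS $3,021.40 + ending $2,947.50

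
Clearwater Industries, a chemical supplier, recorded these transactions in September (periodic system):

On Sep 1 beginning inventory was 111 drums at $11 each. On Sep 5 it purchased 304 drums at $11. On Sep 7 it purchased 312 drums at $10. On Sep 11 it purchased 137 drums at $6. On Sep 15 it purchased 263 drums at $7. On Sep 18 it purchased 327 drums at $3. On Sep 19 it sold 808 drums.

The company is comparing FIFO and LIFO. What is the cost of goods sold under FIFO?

COGS = $8,171

FIFO COGS: 111 @ $11 + 304 @ $11 + 312 @ $10 + 81 @ $6 = $8,171
LIFO COGS: 327 @ $3 + 263 @ $7 + 137 @ $6 + 81 @ $10 = $4,454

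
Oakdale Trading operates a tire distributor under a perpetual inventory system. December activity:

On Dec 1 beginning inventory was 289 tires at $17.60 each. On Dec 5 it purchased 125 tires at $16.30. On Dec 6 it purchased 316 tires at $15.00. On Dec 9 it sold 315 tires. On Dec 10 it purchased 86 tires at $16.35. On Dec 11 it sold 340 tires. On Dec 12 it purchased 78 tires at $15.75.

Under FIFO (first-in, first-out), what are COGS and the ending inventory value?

Dec 9, 315 sold [FIFO — oldest first]: 289 @ $17.60 + 26 @ $16.30 = $5,510.20
Dec 11, 340 sold [FIFO — oldest first]: 99 @ $16.30 + 241 @ $15.00 = $5,228.70
Total COGS = $5,510.20 + $5,228.70 = $10,738.90
Ending inventory: 75 @ $15.00 + 86 @ $16.35 + 78 @ $15.75 = $3,759.60
Check: goods available $14,498.50 = COGS $10,738.90 + ending $3,759.60

COGS = $10,738.90; ending inventory = $3,759.60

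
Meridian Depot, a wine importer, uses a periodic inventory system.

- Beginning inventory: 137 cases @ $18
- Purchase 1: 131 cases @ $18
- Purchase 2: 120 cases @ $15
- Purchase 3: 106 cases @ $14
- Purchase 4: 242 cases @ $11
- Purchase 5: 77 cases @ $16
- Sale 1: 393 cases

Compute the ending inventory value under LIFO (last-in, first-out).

Sale 1 (393) [LIFO — newest first]: 77 @ $16 + 242 @ $11 + 74 @ $14 = $4,930
Ending inventory: 137 @ $18 + 131 @ $18 + 120 @ $15 + 32 @ $14 = $7,072

Ending inventory = $7,072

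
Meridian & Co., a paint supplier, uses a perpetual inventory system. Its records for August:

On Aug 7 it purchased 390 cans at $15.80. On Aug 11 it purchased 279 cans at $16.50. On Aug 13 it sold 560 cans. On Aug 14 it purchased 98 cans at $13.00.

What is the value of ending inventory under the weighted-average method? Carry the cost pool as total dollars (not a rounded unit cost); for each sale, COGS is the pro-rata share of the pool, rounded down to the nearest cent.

After Aug 7: 390 on hand, pool $6,162.00 (≈ $15.8000 each)
After Aug 11: 669 on hand, pool $10,765.50 (≈ $16.0919 each)
Aug 13, sell 560: 560/669 × $10,765.50 → $9,011.47
After Aug 14: 207 on hand, pool $3,028.03 (≈ $14.6282 each)
Ending inventory (cost pool remaining) = $3,028.03

Ending inventory = $3,028.03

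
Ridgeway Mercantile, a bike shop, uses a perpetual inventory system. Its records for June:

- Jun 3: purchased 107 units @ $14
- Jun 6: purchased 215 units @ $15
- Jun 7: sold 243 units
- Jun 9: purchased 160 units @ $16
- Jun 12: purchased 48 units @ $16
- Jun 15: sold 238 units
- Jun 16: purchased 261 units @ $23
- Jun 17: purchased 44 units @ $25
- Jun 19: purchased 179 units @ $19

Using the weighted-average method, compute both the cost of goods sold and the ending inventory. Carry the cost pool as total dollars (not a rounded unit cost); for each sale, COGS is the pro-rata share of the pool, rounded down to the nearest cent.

After Jun 3: 107 on hand, pool $1,498.00 (≈ $14.0000 each)
After Jun 6: 322 on hand, pool $4,723.00 (≈ $14.6677 each)
Jun 7, sell 243: 243/322 × $4,723.00 → $3,564.25
After Jun 9: 239 on hand, pool $3,718.75 (≈ $15.5596 each)
After Jun 12: 287 on hand, pool $4,486.75 (≈ $15.6333 each)
Jun 15, sell 238: 238/287 × $4,486.75 → $3,720.71
After Jun 16: 310 on hand, pool $6,769.04 (≈ $21.8356 each)
After Jun 17: 354 on hand, pool $7,869.04 (≈ $22.2289 each)
After Jun 19: 533 on hand, pool $11,270.04 (≈ $21.1445 each)
Total COGS = $3,564.25 + $3,720.71 = $7,284.96
Ending inventory (cost pool remaining) = $11,270.04
Check: goods available $18,555.00 = COGS $7,284.96 + ending $11,270.04

COGS = $7,284.96; ending inventory = $11,270.04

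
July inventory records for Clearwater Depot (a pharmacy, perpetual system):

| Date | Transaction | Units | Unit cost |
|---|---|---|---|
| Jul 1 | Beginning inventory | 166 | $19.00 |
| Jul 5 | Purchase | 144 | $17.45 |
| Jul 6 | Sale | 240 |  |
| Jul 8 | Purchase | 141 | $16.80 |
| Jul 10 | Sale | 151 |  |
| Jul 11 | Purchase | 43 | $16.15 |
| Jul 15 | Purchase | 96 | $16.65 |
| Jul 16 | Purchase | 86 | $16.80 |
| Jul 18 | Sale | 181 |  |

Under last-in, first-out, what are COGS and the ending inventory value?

Jul 6, 240 sold [LIFO — newest first]: 144 @ $17.45 + 96 @ $19.00 = $4,336.80
Jul 10, 151 sold [LIFO — newest first]: 141 @ $16.80 + 10 @ $19.00 = $2,558.80
Jul 18, 181 sold [LIFO — newest first]: 86 @ $16.80 + 95 @ $16.65 = $3,026.55
Total COGS = $4,336.80 + $2,558.80 + $3,026.55 = $9,922.15
Ending inventory: 60 @ $19.00 + 43 @ $16.15 + 1 @ $16.65 = $1,851.10
Check: goods available $11,773.25 = COGS $9,922.15 + ending $1,851.10

COGS = $9,922.15; ending inventory = $1,851.10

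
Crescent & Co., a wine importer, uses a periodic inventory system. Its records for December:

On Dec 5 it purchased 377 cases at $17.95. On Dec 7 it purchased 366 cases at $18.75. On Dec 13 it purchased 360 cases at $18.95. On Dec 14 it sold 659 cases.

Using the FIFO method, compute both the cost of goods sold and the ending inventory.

COGS = $12,054.65; ending inventory = $8,397.00

Dec 14, 659 sold [FIFO — oldest first]: 377 @ $17.95 + 282 @ $18.75 = $12,054.65
Ending inventory: 84 @ $18.75 + 360 @ $18.95 = $8,397.00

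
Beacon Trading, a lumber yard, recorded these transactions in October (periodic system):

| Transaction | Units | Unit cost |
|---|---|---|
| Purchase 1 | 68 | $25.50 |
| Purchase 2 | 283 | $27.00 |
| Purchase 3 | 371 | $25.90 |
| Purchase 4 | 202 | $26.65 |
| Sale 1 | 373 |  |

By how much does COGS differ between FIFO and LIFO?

FIFO COGS: 68 @ $25.50 + 283 @ $27.00 + 22 @ $25.90 = $9,944.80
LIFO COGS: 202 @ $26.65 + 171 @ $25.90 = $9,812.20
Difference = |$9,944.80 − $9,812.20| = $132.60

$132.60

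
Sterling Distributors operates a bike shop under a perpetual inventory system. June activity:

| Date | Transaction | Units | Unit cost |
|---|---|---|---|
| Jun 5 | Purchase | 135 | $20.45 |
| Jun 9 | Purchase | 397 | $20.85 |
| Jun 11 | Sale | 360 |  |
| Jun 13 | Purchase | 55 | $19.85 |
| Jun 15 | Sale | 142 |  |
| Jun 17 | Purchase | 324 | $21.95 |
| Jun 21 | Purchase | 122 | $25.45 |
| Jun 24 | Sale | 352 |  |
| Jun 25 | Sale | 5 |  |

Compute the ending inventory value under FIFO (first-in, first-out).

Jun 11, 360 sold [FIFO — oldest first]: 135 @ $20.45 + 225 @ $20.85 = $7,452.00
Jun 15, 142 sold [FIFO — oldest first]: 142 @ $20.85 = $2,960.70
Jun 24, 352 sold [FIFO — oldest first]: 30 @ $20.85 + 55 @ $19.85 + 267 @ $21.95 = $7,577.90
Jun 25, 5 sold [FIFO — oldest first]: 5 @ $21.95 = $109.75
Total COGS = $7,452.00 + $2,960.70 + $7,577.90 + $109.75 = $18,100.35
Ending inventory: 52 @ $21.95 + 122 @ $25.45 = $4,246.30
Check: goods available $22,346.65 = COGS $18,100.35 + ending $4,246.30

Ending inventory = $4,246.30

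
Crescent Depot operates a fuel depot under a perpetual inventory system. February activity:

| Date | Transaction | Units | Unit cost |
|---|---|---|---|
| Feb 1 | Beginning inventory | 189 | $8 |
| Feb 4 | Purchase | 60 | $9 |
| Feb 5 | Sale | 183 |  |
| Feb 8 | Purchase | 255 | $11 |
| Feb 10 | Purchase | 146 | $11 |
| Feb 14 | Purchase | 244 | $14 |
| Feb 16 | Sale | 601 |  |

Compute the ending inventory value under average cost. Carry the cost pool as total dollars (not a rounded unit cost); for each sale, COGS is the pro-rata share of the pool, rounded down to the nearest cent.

After Feb 1: 189 on hand, pool $1,512.00 (≈ $8.0000 each)
After Feb 4: 249 on hand, pool $2,052.00 (≈ $8.2410 each)
Feb 5, sell 183: 183/249 × $2,052.00 → $1,508.09
After Feb 8: 321 on hand, pool $3,348.91 (≈ $10.4327 each)
After Feb 10: 467 on hand, pool $4,954.91 (≈ $10.6101 each)
After Feb 14: 711 on hand, pool $8,370.91 (≈ $11.7734 each)
Feb 16, sell 601: 601/711 × $8,370.91 → $7,075.83
Total COGS = $1,508.09 + $7,075.83 = $8,583.92
Ending inventory (cost pool remaining) = $1,295.08
Check: goods available $9,879.00 = COGS $8,583.92 + ending $1,295.08

Ending inventory = $1,295.08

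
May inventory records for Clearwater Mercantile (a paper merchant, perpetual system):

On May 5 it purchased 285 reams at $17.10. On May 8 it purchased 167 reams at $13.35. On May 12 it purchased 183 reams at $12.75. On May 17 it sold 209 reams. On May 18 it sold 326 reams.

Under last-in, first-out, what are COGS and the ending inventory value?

COGS = $7,726.20; ending inventory = $1,710.00

May 17, 209 sold [LIFO — newest first]: 183 @ $12.75 + 26 @ $13.35 = $2,680.35
May 18, 326 sold [LIFO — newest first]: 141 @ $13.35 + 185 @ $17.10 = $5,045.85
Total COGS = $2,680.35 + $5,045.85 = $7,726.20
Ending inventory: 100 @ $17.10 = $1,710.00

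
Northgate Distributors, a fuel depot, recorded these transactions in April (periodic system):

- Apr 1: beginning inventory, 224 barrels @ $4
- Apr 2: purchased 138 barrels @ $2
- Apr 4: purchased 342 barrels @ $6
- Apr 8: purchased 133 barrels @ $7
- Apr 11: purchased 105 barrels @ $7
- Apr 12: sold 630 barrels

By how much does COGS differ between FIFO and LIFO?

$1,038

FIFO COGS: 224 @ $4 + 138 @ $2 + 268 @ $6 = $2,780
LIFO COGS: 105 @ $7 + 133 @ $7 + 342 @ $6 + 50 @ $2 = $3,818
Difference = |$2,780 − $3,818| = $1,038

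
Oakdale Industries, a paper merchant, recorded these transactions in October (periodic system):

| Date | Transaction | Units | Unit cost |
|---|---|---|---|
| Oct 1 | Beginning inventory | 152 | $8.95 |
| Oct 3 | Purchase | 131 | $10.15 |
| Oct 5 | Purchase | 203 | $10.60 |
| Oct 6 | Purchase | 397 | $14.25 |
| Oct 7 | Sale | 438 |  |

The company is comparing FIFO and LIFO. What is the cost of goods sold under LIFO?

FIFO COGS: 152 @ $8.95 + 131 @ $10.15 + 155 @ $10.60 = $4,333.05
LIFO COGS: 397 @ $14.25 + 41 @ $10.60 = $6,091.85

COGS = $6,091.85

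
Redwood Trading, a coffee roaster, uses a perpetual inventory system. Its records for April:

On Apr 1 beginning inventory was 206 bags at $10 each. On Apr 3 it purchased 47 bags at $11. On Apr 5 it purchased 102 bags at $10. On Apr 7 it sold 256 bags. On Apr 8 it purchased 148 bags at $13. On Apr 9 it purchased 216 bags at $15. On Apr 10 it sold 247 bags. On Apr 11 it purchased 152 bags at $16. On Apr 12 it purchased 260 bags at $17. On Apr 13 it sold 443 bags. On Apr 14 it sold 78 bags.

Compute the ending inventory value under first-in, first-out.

Apr 7, 256 sold [FIFO — oldest first]: 206 @ $10 + 47 @ $11 + 3 @ $10 = $2,607
Apr 10, 247 sold [FIFO — oldest first]: 99 @ $10 + 148 @ $13 = $2,914
Apr 13, 443 sold [FIFO — oldest first]: 216 @ $15 + 152 @ $16 + 75 @ $17 = $6,947
Apr 14, 78 sold [FIFO — oldest first]: 78 @ $17 = $1,326
Total COGS = $2,607 + $2,914 + $6,947 + $1,326 = $13,794
Ending inventory: 107 @ $17 = $1,819

Ending inventory = $1,819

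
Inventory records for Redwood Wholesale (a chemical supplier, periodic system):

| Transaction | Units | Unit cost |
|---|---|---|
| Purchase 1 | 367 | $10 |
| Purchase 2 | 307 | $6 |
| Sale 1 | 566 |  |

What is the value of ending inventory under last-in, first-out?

Ending inventory = $1,080

Sale 1 (566) [LIFO — newest first]: 307 @ $6 + 259 @ $10 = $4,432
Ending inventory: 108 @ $10 = $1,080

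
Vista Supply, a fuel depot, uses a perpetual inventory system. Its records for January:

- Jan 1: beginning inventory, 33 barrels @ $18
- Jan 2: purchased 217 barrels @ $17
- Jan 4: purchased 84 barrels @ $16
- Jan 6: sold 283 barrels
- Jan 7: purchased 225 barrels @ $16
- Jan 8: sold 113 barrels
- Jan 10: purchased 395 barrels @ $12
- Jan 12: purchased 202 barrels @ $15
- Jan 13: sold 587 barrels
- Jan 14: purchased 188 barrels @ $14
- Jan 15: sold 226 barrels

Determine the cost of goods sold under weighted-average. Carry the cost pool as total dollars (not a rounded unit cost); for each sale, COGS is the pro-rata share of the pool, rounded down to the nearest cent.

After Jan 1: 33 on hand, pool $594.00 (≈ $18.0000 each)
After Jan 2: 250 on hand, pool $4,283.00 (≈ $17.1320 each)
After Jan 4: 334 on hand, pool $5,627.00 (≈ $16.8473 each)
Jan 6, sell 283: 283/334 × $5,627.00 → $4,767.78
After Jan 7: 276 on hand, pool $4,459.22 (≈ $16.1566 each)
Jan 8, sell 113: 113/276 × $4,459.22 → $1,825.69
After Jan 10: 558 on hand, pool $7,373.53 (≈ $13.2142 each)
After Jan 12: 760 on hand, pool $10,403.53 (≈ $13.6889 each)
Jan 13, sell 587: 587/760 × $10,403.53 → $8,035.35
After Jan 14: 361 on hand, pool $5,000.18 (≈ $13.8509 each)
Jan 15, sell 226: 226/361 × $5,000.18 → $3,130.30
Total COGS = $4,767.78 + $1,825.69 + $8,035.35 + $3,130.30 = $17,759.12
Ending inventory (cost pool remaining) = $1,869.88

COGS = $17,759.12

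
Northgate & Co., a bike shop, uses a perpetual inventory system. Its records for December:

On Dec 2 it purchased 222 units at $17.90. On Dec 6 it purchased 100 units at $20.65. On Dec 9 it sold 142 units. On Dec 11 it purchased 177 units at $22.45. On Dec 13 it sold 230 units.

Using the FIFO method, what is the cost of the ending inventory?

Dec 9, 142 sold [FIFO — oldest first]: 142 @ $17.90 = $2,541.80
Dec 13, 230 sold [FIFO — oldest first]: 80 @ $17.90 + 100 @ $20.65 + 50 @ $22.45 = $4,619.50
Total COGS = $2,541.80 + $4,619.50 = $7,161.30
Ending inventory: 127 @ $22.45 = $2,851.15

Ending inventory = $2,851.15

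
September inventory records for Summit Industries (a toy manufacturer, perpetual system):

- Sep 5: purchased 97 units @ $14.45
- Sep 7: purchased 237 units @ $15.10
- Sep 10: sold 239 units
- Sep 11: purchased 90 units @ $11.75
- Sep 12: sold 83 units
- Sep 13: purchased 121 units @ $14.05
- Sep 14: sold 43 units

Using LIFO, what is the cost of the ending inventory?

Ending inventory = $2,550.90

Sep 10, 239 sold [LIFO — newest first]: 237 @ $15.10 + 2 @ $14.45 = $3,607.60
Sep 12, 83 sold [LIFO — newest first]: 83 @ $11.75 = $975.25
Sep 14, 43 sold [LIFO — newest first]: 43 @ $14.05 = $604.15
Total COGS = $3,607.60 + $975.25 + $604.15 = $5,187.00
Ending inventory: 95 @ $14.45 + 7 @ $11.75 + 78 @ $14.05 = $2,550.90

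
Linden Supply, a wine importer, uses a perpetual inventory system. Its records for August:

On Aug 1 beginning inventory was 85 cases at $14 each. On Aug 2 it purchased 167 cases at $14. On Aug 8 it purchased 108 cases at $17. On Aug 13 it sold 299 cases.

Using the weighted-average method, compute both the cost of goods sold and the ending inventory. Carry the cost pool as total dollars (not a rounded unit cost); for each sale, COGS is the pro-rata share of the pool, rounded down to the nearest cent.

COGS = $4,455.10; ending inventory = $908.90

After Aug 1: 85 on hand, pool $1,190.00 (≈ $14.0000 each)
After Aug 2: 252 on hand, pool $3,528.00 (≈ $14.0000 each)
After Aug 8: 360 on hand, pool $5,364.00 (≈ $14.9000 each)
Aug 13, sell 299: 299/360 × $5,364.00 → $4,455.10
Ending inventory (cost pool remaining) = $908.90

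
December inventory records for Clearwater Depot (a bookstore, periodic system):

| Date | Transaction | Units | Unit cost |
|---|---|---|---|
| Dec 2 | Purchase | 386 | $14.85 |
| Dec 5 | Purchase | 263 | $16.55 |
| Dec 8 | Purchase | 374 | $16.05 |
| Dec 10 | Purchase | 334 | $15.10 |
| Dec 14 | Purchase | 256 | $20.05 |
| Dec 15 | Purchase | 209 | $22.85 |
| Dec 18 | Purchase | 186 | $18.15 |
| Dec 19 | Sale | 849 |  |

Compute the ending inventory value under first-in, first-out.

Ending inventory = $21,120.45

Dec 19, 849 sold [FIFO — oldest first]: 386 @ $14.85 + 263 @ $16.55 + 200 @ $16.05 = $13,294.75
Ending inventory: 174 @ $16.05 + 334 @ $15.10 + 256 @ $20.05 + 209 @ $22.85 + 186 @ $18.15 = $21,120.45
Check: goods available $34,415.20 = COGS $13,294.75 + ending $21,120.45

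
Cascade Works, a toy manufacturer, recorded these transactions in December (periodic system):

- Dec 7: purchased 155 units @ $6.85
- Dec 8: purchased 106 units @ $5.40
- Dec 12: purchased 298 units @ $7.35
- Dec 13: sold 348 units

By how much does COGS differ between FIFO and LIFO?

FIFO COGS: 155 @ $6.85 + 106 @ $5.40 + 87 @ $7.35 = $2,273.60
LIFO COGS: 298 @ $7.35 + 50 @ $5.40 = $2,460.30
Difference = |$2,273.60 − $2,460.30| = $186.70

$186.70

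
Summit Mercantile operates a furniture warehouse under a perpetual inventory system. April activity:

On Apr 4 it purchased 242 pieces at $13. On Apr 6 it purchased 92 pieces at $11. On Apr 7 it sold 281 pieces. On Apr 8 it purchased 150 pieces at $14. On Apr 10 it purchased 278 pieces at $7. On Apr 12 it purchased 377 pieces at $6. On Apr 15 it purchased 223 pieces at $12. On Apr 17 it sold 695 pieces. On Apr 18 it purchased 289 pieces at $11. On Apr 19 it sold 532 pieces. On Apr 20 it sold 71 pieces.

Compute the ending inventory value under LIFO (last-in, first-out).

Ending inventory = $955

Apr 7, 281 sold [LIFO — newest first]: 92 @ $11 + 189 @ $13 = $3,469
Apr 17, 695 sold [LIFO — newest first]: 223 @ $12 + 377 @ $6 + 95 @ $7 = $5,603
Apr 19, 532 sold [LIFO — newest first]: 289 @ $11 + 183 @ $7 + 60 @ $14 = $5,300
Apr 20, 71 sold [LIFO — newest first]: 71 @ $14 = $994
Total COGS = $3,469 + $5,603 + $5,300 + $994 = $15,366
Ending inventory: 53 @ $13 + 19 @ $14 = $955
Check: goods available $16,321 = COGS $15,366 + ending $955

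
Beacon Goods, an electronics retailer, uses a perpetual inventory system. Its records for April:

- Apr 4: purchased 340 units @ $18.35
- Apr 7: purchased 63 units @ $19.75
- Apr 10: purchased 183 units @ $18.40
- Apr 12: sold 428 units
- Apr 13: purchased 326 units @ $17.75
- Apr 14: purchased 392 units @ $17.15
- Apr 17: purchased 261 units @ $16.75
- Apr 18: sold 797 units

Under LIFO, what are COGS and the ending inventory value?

Apr 12, 428 sold [LIFO — newest first]: 183 @ $18.40 + 63 @ $19.75 + 182 @ $18.35 = $7,951.15
Apr 18, 797 sold [LIFO — newest first]: 261 @ $16.75 + 392 @ $17.15 + 144 @ $17.75 = $13,650.55
Total COGS = $7,951.15 + $13,650.55 = $21,601.70
Ending inventory: 158 @ $18.35 + 182 @ $17.75 = $6,129.80

COGS = $21,601.70; ending inventory = $6,129.80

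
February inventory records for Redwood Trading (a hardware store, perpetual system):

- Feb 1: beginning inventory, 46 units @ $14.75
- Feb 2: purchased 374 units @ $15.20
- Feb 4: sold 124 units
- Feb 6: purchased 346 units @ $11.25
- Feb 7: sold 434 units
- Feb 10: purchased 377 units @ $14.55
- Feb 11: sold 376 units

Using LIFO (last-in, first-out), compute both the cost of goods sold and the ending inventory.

COGS = $12,585.70; ending inventory = $3,155.45

Feb 4, 124 sold [LIFO — newest first]: 124 @ $15.20 = $1,884.80
Feb 7, 434 sold [LIFO — newest first]: 346 @ $11.25 + 88 @ $15.20 = $5,230.10
Feb 11, 376 sold [LIFO — newest first]: 376 @ $14.55 = $5,470.80
Total COGS = $1,884.80 + $5,230.10 + $5,470.80 = $12,585.70
Ending inventory: 46 @ $14.75 + 162 @ $15.20 + 1 @ $14.55 = $3,155.45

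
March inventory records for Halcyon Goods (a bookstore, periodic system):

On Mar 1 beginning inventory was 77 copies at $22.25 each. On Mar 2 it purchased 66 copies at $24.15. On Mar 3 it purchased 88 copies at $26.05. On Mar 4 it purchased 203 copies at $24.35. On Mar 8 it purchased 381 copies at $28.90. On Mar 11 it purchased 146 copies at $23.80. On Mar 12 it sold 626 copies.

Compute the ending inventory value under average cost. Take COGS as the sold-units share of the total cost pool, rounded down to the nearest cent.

Ending inventory = $8,724.75

Mar 12, sell 626: 626/961 × $25,028.30 → $16,303.55
Ending inventory (cost pool remaining) = $8,724.75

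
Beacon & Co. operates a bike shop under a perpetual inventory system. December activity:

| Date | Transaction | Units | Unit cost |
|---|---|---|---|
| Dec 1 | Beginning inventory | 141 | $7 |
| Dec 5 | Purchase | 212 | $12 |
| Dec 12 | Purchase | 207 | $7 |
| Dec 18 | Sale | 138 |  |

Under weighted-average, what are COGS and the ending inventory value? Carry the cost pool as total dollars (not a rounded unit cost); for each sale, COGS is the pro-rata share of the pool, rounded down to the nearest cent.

COGS = $1,227.21; ending inventory = $3,752.79

After Dec 1: 141 on hand, pool $987.00 (≈ $7.0000 each)
After Dec 5: 353 on hand, pool $3,531.00 (≈ $10.0028 each)
After Dec 12: 560 on hand, pool $4,980.00 (≈ $8.8929 each)
Dec 18, sell 138: 138/560 × $4,980.00 → $1,227.21
Ending inventory (cost pool remaining) = $3,752.79
Check: goods available $4,980.00 = COGS $1,227.21 + ending $3,752.79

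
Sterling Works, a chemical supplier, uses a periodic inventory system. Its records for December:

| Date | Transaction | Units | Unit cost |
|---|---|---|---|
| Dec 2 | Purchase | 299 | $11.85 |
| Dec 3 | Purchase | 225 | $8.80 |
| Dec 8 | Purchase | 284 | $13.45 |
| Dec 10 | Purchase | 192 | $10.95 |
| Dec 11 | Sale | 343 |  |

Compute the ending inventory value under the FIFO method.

Dec 11, 343 sold [FIFO — oldest first]: 299 @ $11.85 + 44 @ $8.80 = $3,930.35
Ending inventory: 181 @ $8.80 + 284 @ $13.45 + 192 @ $10.95 = $7,515.00
Check: goods available $11,445.35 = COGS $3,930.35 + ending $7,515.00

Ending inventory = $7,515.00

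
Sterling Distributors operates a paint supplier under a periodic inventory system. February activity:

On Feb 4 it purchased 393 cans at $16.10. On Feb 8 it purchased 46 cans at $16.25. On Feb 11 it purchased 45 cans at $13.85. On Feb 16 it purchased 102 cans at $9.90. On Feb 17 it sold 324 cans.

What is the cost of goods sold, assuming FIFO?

COGS = $5,216.40

Feb 17, 324 sold [FIFO — oldest first]: 324 @ $16.10 = $5,216.40
Ending inventory: 69 @ $16.10 + 46 @ $16.25 + 45 @ $13.85 + 102 @ $9.90 = $3,491.45
Check: goods available $8,707.85 = COGS $5,216.40 + ending $3,491.45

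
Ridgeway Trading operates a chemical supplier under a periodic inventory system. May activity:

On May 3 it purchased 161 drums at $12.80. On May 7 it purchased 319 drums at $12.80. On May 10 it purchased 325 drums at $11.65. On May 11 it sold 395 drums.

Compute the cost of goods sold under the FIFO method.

COGS = $5,056.00

May 11, 395 sold [FIFO — oldest first]: 161 @ $12.80 + 234 @ $12.80 = $5,056.00
Ending inventory: 85 @ $12.80 + 325 @ $11.65 = $4,874.25
Check: goods available $9,930.25 = COGS $5,056.00 + ending $4,874.25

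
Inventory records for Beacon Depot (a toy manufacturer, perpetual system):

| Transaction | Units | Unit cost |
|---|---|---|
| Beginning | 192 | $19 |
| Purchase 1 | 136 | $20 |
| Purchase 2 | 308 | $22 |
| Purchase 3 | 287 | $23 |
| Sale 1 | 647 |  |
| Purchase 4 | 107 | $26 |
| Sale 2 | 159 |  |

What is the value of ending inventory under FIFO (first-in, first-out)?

Sale 1 (647) [FIFO — oldest first]: 192 @ $19 + 136 @ $20 + 308 @ $22 + 11 @ $23 = $13,397
Sale 2 (159) [FIFO — oldest first]: 159 @ $23 = $3,657
Total COGS = $13,397 + $3,657 = $17,054
Ending inventory: 117 @ $23 + 107 @ $26 = $5,473
Check: goods available $22,527 = COGS $17,054 + ending $5,473

Ending inventory = $5,473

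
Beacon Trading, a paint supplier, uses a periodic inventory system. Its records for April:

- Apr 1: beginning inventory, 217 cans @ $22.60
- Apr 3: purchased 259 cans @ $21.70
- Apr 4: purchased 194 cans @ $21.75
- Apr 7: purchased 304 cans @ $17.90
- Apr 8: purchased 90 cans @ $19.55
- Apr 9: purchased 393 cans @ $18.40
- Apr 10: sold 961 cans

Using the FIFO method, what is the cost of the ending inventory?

Ending inventory = $9,223.40

Apr 10, 961 sold [FIFO — oldest first]: 217 @ $22.60 + 259 @ $21.70 + 194 @ $21.75 + 291 @ $17.90 = $19,952.90
Ending inventory: 13 @ $17.90 + 90 @ $19.55 + 393 @ $18.40 = $9,223.40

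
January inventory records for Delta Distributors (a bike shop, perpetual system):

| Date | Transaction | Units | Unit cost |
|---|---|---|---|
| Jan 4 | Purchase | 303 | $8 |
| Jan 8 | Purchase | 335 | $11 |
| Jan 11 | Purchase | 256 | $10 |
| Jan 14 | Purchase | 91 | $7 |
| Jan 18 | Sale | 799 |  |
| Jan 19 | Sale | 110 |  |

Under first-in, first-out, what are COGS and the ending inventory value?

COGS = $8,774; ending inventory = $532

Jan 18, 799 sold [FIFO — oldest first]: 303 @ $8 + 335 @ $11 + 161 @ $10 = $7,719
Jan 19, 110 sold [FIFO — oldest first]: 95 @ $10 + 15 @ $7 = $1,055
Total COGS = $7,719 + $1,055 = $8,774
Ending inventory: 76 @ $7 = $532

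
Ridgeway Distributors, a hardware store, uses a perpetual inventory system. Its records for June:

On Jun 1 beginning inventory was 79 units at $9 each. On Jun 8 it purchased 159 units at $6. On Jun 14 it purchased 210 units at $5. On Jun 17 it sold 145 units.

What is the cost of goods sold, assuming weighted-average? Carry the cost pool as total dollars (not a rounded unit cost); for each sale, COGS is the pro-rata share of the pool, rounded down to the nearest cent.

After Jun 1: 79 on hand, pool $711.00 (≈ $9.0000 each)
After Jun 8: 238 on hand, pool $1,665.00 (≈ $6.9958 each)
After Jun 14: 448 on hand, pool $2,715.00 (≈ $6.0603 each)
Jun 17, sell 145: 145/448 × $2,715.00 → $878.73
Ending inventory (cost pool remaining) = $1,836.27

COGS = $878.73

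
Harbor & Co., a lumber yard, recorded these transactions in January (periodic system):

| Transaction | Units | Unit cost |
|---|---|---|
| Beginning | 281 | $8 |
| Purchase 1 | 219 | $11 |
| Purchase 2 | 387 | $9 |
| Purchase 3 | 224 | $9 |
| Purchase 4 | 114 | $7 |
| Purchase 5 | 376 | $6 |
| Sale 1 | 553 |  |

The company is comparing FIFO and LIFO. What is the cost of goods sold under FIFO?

FIFO COGS: 281 @ $8 + 219 @ $11 + 53 @ $9 = $5,134
LIFO COGS: 376 @ $6 + 114 @ $7 + 63 @ $9 = $3,621

COGS = $5,134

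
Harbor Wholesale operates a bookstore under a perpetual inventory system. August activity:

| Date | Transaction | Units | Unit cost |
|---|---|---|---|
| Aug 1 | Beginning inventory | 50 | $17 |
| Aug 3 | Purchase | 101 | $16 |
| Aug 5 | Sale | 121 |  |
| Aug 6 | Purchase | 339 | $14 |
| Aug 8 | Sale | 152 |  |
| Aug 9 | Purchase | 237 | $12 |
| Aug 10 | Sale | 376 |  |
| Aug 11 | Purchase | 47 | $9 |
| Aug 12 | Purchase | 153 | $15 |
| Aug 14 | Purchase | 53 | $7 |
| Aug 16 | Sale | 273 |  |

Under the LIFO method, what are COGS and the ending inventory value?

COGS = $12,243; ending inventory = $902

Aug 5, 121 sold [LIFO — newest first]: 101 @ $16 + 20 @ $17 = $1,956
Aug 8, 152 sold [LIFO — newest first]: 152 @ $14 = $2,128
Aug 10, 376 sold [LIFO — newest first]: 237 @ $12 + 139 @ $14 = $4,790
Aug 16, 273 sold [LIFO — newest first]: 53 @ $7 + 153 @ $15 + 47 @ $9 + 20 @ $14 = $3,369
Total COGS = $1,956 + $2,128 + $4,790 + $3,369 = $12,243
Ending inventory: 30 @ $17 + 28 @ $14 = $902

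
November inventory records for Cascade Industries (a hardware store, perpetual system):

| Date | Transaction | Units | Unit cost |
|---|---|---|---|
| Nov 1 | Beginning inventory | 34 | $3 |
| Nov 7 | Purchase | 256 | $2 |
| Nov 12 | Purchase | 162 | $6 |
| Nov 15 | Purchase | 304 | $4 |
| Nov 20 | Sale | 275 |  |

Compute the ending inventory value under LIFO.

Nov 20, 275 sold [LIFO — newest first]: 275 @ $4 = $1,100
Ending inventory: 34 @ $3 + 256 @ $2 + 162 @ $6 + 29 @ $4 = $1,702

Ending inventory = $1,702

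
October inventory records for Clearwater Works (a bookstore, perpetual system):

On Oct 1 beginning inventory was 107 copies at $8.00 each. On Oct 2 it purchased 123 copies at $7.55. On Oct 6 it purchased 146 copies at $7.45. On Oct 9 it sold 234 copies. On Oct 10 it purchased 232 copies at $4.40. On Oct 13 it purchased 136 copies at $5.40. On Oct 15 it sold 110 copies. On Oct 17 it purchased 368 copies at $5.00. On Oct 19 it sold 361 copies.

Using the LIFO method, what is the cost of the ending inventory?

Oct 9, 234 sold [LIFO — newest first]: 146 @ $7.45 + 88 @ $7.55 = $1,752.10
Oct 15, 110 sold [LIFO — newest first]: 110 @ $5.40 = $594.00
Oct 19, 361 sold [LIFO — newest first]: 361 @ $5.00 = $1,805.00
Total COGS = $1,752.10 + $594.00 + $1,805.00 = $4,151.10
Ending inventory: 107 @ $8.00 + 35 @ $7.55 + 232 @ $4.40 + 26 @ $5.40 + 7 @ $5.00 = $2,316.45
Check: goods available $6,467.55 = COGS $4,151.10 + ending $2,316.45

Ending inventory = $2,316.45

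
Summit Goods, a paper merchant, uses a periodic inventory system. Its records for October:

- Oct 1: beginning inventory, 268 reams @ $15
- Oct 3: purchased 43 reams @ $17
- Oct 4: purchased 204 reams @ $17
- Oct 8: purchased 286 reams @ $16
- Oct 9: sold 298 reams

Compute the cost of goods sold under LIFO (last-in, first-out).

Oct 9, 298 sold [LIFO — newest first]: 286 @ $16 + 12 @ $17 = $4,780
Ending inventory: 268 @ $15 + 43 @ $17 + 192 @ $17 = $8,015
Check: goods available $12,795 = COGS $4,780 + ending $8,015

COGS = $4,780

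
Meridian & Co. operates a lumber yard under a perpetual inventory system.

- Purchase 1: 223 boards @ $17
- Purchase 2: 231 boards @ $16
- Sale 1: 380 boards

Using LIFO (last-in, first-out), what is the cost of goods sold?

Sale 1 (380) [LIFO — newest first]: 231 @ $16 + 149 @ $17 = $6,229
Ending inventory: 74 @ $17 = $1,258
Check: goods available $7,487 = COGS $6,229 + ending $1,258

COGS = $6,229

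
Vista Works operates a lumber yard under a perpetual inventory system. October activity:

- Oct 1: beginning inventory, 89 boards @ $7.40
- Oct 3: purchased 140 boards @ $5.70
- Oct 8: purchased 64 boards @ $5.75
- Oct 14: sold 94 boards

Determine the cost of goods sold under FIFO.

COGS = $687.10

Oct 14, 94 sold [FIFO — oldest first]: 89 @ $7.40 + 5 @ $5.70 = $687.10
Ending inventory: 135 @ $5.70 + 64 @ $5.75 = $1,137.50
Check: goods available $1,824.60 = COGS $687.10 + ending $1,137.50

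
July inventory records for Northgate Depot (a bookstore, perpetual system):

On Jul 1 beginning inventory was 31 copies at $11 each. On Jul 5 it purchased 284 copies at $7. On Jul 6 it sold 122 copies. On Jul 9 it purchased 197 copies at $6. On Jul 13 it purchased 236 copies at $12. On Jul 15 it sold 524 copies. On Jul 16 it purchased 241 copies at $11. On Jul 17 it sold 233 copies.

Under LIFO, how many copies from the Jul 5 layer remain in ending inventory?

Jul 6, 122 sold [LIFO — newest first]: 122 @ $7 = $854
Jul 15, 524 sold [LIFO — newest first]: 236 @ $12 + 197 @ $6 + 91 @ $7 = $4,651
Jul 17, 233 sold [LIFO — newest first]: 233 @ $11 = $2,563
Total COGS = $854 + $4,651 + $2,563 = $8,068
Ending inventory: 31 @ $11 + 71 @ $7 + 8 @ $11 = $926

71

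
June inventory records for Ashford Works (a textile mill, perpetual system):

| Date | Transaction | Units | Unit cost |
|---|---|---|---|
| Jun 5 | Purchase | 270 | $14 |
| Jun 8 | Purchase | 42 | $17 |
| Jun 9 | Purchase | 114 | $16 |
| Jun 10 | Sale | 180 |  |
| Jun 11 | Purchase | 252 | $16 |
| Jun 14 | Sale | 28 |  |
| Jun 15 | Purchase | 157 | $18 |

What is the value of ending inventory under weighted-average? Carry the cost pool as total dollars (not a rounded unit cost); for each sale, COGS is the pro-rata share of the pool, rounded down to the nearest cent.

Ending inventory = $10,074.60

After Jun 5: 270 on hand, pool $3,780.00 (≈ $14.0000 each)
After Jun 8: 312 on hand, pool $4,494.00 (≈ $14.4038 each)
After Jun 9: 426 on hand, pool $6,318.00 (≈ $14.8310 each)
Jun 10, sell 180: 180/426 × $6,318.00 → $2,669.57
After Jun 11: 498 on hand, pool $7,680.43 (≈ $15.4226 each)
Jun 14, sell 28: 28/498 × $7,680.43 → $431.83
After Jun 15: 627 on hand, pool $10,074.60 (≈ $16.0679 each)
Total COGS = $2,669.57 + $431.83 = $3,101.40
Ending inventory (cost pool remaining) = $10,074.60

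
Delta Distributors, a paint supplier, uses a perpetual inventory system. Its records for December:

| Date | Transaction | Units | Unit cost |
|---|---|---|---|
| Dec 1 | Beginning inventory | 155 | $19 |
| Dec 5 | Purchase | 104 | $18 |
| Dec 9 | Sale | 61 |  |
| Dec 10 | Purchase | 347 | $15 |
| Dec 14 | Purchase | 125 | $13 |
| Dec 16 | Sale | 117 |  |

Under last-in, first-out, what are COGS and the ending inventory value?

COGS = $2,619; ending inventory = $9,028

Dec 9, 61 sold [LIFO — newest first]: 61 @ $18 = $1,098
Dec 16, 117 sold [LIFO — newest first]: 117 @ $13 = $1,521
Total COGS = $1,098 + $1,521 = $2,619
Ending inventory: 155 @ $19 + 43 @ $18 + 347 @ $15 + 8 @ $13 = $9,028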